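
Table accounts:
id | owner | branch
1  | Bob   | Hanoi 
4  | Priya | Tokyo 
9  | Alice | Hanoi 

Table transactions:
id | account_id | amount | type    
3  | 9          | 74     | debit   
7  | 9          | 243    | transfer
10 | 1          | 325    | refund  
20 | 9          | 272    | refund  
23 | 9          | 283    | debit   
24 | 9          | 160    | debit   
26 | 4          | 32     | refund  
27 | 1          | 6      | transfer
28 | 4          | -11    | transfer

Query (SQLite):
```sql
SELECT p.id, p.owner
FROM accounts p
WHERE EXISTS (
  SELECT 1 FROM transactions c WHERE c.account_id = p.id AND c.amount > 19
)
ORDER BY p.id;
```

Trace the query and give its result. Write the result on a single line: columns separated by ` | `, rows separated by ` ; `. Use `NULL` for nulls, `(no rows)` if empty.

1 | Bob ; 4 | Priya ; 9 | Alice

For each accounts row, check whether any transactions with matching account_id has amount > 19.
Keep rows where that is true.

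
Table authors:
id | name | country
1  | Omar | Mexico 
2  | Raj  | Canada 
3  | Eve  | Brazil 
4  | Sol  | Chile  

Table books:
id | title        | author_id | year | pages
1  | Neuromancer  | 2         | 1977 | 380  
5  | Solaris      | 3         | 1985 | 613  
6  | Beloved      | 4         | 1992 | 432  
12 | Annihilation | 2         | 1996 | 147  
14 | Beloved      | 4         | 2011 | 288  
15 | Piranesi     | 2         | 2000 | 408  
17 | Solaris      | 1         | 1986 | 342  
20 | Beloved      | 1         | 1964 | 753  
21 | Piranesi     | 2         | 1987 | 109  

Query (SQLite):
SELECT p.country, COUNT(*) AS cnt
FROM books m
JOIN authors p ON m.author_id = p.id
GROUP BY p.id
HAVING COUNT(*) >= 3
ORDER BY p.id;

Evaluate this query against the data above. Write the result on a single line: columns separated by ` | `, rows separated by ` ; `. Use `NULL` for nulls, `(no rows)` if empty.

Canada | 4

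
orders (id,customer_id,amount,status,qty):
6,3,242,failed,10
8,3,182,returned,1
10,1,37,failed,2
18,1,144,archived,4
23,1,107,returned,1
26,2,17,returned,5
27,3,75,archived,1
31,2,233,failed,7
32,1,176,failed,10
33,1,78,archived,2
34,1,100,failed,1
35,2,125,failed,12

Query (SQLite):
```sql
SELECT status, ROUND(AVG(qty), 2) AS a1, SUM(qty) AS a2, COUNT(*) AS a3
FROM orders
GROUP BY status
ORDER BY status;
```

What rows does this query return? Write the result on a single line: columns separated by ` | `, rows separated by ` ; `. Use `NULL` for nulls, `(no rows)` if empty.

archived | 2.33 | 7 | 3 ; failed | 7 | 42 | 6 ; returned | 2.33 | 7 | 3

Group orders by status.
Per group compute: ROUND(AVG(qty), 2), SUM(qty), COUNT(*).
  archived: ids {18, 27, 33} → ROUND(AVG(qty), 2)=2.33, SUM(qty)=7, COUNT(*)=3
  failed: ids {6, 10, 31, 32, 34, 35} → ROUND(AVG(qty), 2)=7, SUM(qty)=42, COUNT(*)=6
  returned: ids {8, 23, 26} → ROUND(AVG(qty), 2)=2.33, SUM(qty)=7, COUNT(*)=3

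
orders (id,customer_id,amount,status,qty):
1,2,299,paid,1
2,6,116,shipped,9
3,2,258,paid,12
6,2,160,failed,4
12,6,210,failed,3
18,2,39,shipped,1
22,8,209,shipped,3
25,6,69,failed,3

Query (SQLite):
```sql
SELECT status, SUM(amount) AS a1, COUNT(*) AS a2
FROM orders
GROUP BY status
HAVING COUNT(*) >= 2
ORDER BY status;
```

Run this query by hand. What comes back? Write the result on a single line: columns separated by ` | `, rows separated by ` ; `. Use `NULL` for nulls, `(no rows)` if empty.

failed | 439 | 3 ; paid | 557 | 2 ; shipped | 364 | 3

Group orders by status.
Per group compute: SUM(amount), COUNT(*).
HAVING: drop groups with fewer than 2 rows.
  failed: ids {6, 12, 25} → SUM(amount)=439, COUNT(*)=3
  paid: ids {1, 3} → SUM(amount)=557, COUNT(*)=2
  shipped: ids {2, 18, 22} → SUM(amount)=364, COUNT(*)=3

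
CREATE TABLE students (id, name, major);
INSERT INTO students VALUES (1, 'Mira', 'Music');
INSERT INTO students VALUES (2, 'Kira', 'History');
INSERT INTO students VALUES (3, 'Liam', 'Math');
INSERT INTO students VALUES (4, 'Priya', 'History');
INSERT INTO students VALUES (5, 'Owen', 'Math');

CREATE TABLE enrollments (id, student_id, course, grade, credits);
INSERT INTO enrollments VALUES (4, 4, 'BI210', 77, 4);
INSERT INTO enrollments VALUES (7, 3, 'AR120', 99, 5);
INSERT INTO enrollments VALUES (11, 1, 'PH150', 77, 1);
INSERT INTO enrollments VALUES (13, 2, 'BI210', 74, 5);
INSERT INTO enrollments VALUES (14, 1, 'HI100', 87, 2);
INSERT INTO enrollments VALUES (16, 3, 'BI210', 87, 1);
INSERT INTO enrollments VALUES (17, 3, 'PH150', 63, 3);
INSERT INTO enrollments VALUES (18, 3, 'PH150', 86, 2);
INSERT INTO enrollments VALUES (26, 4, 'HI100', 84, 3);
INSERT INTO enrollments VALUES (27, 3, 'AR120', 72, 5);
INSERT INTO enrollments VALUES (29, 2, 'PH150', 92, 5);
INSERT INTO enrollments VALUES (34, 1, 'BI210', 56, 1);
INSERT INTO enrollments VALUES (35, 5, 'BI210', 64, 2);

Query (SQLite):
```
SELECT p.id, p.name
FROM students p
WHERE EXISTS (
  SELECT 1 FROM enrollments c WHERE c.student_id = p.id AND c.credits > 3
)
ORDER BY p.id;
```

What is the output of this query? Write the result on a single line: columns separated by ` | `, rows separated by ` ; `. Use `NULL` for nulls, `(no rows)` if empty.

For each students row, check whether any enrollments with matching student_id has credits > 3.
Keep rows where that is true.

2 | Kira ; 3 | Liam ; 4 | Priya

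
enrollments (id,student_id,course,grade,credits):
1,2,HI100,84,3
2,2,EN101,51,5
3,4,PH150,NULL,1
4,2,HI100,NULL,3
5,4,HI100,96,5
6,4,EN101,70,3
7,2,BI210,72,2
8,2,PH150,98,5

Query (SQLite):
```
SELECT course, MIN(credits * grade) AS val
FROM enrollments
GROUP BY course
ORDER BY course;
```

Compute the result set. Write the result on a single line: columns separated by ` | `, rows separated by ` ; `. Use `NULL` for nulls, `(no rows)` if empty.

BI210 | 144 ; EN101 | 210 ; HI100 | 252 ; PH150 | 490

For each row compute credits * grade.
Group by course; take MIN of the expression per group.
  BI210: ids {7} → MIN(credits * grade)=144
  EN101: ids {2, 6} → MIN(credits * grade)=210
  HI100: ids {1, 4, 5} → MIN(credits * grade)=252
  PH150: ids {3, 8} → MIN(credits * grade)=490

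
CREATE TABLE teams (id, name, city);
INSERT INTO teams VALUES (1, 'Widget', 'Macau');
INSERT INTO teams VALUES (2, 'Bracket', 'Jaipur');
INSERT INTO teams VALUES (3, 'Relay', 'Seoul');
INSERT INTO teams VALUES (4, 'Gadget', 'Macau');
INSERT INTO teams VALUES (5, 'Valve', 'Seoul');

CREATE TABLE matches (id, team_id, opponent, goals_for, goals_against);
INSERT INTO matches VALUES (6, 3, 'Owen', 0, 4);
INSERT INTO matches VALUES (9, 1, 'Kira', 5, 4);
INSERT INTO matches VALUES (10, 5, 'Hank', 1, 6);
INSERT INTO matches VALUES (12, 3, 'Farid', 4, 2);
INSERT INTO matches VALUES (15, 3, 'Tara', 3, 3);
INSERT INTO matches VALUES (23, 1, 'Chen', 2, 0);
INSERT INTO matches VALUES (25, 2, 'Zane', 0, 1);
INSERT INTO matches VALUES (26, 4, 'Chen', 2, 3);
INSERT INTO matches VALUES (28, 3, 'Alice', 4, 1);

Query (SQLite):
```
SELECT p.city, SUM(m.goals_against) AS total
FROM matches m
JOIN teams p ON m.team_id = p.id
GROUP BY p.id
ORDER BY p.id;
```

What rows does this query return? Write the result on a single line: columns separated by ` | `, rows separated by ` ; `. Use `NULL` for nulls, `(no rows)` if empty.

Macau | 4 ; Jaipur | 1 ; Seoul | 10 ; Macau | 3 ; Seoul | 6

Join each matches row to its teams via team_id.
Group joined rows by teams.id; compute SUM(m.goals_against) per group.
  1: ids {9, 23} → SUM(m.goals_against)=4
  2: ids {25} → SUM(m.goals_against)=1
  3: ids {6, 12, 15, 28} → SUM(m.goals_against)=10
  4: ids {26} → SUM(m.goals_against)=3
  5: ids {10} → SUM(m.goals_against)=6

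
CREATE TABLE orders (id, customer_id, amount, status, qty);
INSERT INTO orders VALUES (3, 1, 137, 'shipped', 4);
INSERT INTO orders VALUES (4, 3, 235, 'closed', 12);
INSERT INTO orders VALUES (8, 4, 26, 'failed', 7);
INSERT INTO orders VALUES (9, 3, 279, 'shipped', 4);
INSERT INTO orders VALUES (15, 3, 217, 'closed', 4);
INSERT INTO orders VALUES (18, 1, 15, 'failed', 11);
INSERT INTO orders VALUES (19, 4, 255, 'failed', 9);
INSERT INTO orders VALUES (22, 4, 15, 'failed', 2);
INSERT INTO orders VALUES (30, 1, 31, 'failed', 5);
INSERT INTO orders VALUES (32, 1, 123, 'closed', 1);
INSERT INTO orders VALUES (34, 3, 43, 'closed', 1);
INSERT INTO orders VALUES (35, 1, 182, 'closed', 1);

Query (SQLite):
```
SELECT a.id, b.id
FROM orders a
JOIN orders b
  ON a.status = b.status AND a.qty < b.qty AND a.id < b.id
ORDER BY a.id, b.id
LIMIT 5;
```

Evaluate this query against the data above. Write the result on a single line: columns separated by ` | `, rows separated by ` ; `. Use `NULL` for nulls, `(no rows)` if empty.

8 | 18 ; 8 | 19 ; 22 | 30

Pairs (a,b) with same status, a.qty < b.qty, a.id < b.id.
status groups: closed:{4,15,32,34,35} failed:{8,18,19,22,30} shipped:{3,9}
Ordered by (a.id, b.id); first 5.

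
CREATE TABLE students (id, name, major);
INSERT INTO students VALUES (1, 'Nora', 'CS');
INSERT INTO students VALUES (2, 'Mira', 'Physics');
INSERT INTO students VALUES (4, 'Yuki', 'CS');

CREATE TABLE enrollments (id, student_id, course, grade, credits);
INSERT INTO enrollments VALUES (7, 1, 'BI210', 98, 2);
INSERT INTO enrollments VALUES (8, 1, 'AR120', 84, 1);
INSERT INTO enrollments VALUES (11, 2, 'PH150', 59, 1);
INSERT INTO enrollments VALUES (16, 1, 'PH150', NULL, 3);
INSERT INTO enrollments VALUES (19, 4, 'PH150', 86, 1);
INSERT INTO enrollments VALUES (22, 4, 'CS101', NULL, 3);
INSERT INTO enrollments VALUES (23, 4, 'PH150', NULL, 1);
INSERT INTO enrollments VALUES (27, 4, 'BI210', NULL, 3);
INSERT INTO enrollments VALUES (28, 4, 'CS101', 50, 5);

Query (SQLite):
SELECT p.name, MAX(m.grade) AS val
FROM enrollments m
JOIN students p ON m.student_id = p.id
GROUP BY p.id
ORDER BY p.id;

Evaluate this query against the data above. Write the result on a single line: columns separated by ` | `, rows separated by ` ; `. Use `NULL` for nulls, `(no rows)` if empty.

Nora | 98 ; Mira | 59 ; Yuki | 86

Join each enrollments row to its students via student_id.
Group joined rows by students.id; compute MAX(m.grade) per group.
  1: ids {7, 8, 16} → MAX(m.grade)=98
  2: ids {11} → MAX(m.grade)=59
  4: ids {19, 22, 23, 27, 28} → MAX(m.grade)=86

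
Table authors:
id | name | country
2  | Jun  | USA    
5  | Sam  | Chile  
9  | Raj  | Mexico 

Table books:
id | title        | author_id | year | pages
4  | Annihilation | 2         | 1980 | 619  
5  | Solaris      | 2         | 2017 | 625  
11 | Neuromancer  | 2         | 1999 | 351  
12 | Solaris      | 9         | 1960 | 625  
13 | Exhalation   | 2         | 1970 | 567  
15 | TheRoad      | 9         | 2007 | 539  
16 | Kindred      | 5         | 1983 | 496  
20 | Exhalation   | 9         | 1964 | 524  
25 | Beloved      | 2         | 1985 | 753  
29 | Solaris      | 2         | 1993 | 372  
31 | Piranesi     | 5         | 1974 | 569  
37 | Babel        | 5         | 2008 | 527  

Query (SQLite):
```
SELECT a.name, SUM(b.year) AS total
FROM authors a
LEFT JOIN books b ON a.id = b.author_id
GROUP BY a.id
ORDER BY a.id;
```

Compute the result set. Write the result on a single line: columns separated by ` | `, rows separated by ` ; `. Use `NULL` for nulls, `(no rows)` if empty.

Jun | 11944 ; Sam | 5965 ; Raj | 5931

LEFT JOIN keeps every authors row; unmatched ones get NULL for books columns.
Group by authors.id and compute SUM(b.year). SUM over an all-NULL group is NULL.
  2: ids {4, 5, 11, 13, 25, 29} → SUM(b.year)=11944
  5: ids {16, 31, 37} → SUM(b.year)=5965
  9: ids {12, 15, 20} → SUM(b.year)=5931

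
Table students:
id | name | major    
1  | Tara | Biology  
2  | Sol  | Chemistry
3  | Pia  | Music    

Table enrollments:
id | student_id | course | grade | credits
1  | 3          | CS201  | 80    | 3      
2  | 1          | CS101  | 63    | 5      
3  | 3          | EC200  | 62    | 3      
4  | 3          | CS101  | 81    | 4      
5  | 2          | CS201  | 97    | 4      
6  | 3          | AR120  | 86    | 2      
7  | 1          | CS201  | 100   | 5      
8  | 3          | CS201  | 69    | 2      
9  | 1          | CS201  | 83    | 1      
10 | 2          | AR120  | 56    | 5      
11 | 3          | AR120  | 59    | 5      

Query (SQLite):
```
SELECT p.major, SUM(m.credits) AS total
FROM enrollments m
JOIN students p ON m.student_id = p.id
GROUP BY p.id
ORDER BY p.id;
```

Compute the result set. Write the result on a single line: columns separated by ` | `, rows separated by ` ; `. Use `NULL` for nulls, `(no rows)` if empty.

Biology | 11 ; Chemistry | 9 ; Music | 19

Join each enrollments row to its students via student_id.
Group joined rows by students.id; compute SUM(m.credits) per group.
  1: ids {2, 7, 9} → SUM(m.credits)=11
  2: ids {5, 10} → SUM(m.credits)=9
  3: ids {1, 3, 4, 6, 8, 11} → SUM(m.credits)=19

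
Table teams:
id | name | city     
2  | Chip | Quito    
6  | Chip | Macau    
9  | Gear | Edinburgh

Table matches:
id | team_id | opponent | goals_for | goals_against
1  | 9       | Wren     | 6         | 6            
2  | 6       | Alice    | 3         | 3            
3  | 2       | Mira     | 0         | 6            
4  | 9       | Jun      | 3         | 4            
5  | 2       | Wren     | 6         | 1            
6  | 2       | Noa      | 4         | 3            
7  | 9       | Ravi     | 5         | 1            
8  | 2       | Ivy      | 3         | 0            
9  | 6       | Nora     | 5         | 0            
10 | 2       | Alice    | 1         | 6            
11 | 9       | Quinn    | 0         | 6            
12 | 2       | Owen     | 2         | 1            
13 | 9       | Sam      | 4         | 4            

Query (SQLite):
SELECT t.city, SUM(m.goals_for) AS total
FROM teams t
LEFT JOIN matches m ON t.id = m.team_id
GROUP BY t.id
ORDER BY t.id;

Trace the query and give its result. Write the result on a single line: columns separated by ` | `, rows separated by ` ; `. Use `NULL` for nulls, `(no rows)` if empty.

Quito | 16 ; Macau | 8 ; Edinburgh | 18

LEFT JOIN keeps every teams row; unmatched ones get NULL for matches columns.
Group by teams.id and compute SUM(m.goals_for). SUM over an all-NULL group is NULL.
  2: ids {3, 5, 6, 8, 10, 12} → SUM(m.goals_for)=16
  6: ids {2, 9} → SUM(m.goals_for)=8
  9: ids {1, 4, 7, 11, 13} → SUM(m.goals_for)=18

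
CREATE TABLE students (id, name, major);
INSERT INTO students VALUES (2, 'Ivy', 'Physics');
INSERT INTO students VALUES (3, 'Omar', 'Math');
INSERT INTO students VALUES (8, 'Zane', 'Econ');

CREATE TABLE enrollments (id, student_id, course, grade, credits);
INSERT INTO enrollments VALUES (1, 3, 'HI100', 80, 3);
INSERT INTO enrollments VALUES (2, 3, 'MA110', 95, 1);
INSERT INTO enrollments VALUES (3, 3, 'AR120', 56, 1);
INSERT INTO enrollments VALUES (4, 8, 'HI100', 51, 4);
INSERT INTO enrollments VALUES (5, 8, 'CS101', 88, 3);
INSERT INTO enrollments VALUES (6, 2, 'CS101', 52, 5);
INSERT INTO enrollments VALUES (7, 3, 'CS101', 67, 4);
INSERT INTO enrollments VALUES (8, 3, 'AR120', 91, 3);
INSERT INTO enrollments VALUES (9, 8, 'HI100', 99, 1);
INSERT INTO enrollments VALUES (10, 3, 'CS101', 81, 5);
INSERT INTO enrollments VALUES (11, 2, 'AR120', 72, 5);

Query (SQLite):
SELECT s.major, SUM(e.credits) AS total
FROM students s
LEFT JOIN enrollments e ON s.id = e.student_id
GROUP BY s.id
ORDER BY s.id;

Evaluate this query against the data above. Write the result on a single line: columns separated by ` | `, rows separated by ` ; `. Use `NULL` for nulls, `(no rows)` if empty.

Physics | 10 ; Math | 17 ; Econ | 8

LEFT JOIN keeps every students row; unmatched ones get NULL for enrollments columns.
Group by students.id and compute SUM(e.credits). SUM over an all-NULL group is NULL.
  2: ids {6, 11} → SUM(e.credits)=10
  3: ids {1, 2, 3, 7, 8, 10} → SUM(e.credits)=17
  8: ids {4, 5, 9} → SUM(e.credits)=8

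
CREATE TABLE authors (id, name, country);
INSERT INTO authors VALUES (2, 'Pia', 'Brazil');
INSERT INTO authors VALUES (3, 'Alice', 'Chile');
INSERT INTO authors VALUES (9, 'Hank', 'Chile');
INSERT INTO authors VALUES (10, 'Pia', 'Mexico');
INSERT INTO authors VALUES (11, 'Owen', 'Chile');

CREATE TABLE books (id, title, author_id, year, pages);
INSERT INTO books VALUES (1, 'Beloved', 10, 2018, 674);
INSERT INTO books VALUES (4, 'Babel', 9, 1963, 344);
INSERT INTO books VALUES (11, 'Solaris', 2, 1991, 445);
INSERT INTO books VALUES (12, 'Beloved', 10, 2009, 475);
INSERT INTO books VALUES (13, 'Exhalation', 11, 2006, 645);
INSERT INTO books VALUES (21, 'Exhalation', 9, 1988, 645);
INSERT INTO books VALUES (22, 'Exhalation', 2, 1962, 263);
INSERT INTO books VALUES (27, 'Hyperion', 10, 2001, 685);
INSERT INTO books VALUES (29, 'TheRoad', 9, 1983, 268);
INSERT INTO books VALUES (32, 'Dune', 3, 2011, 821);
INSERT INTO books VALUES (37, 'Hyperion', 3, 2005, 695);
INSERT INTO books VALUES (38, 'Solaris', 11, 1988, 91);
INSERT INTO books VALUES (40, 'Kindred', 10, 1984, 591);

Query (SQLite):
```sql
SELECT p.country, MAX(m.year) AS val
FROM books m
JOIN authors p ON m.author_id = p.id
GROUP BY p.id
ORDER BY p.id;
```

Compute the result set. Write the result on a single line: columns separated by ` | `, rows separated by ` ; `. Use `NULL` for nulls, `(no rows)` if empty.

Join each books row to its authors via author_id.
Group joined rows by authors.id; compute MAX(m.year) per group.
  2: ids {11, 22} → MAX(m.year)=1991
  3: ids {32, 37} → MAX(m.year)=2011
  9: ids {4, 21, 29} → MAX(m.year)=1988
  10: ids {1, 12, 27, 40} → MAX(m.year)=2018
  11: ids {13, 38} → MAX(m.year)=2006

Brazil | 1991 ; Chile | 2011 ; Chile | 1988 ; Mexico | 2018 ; Chile | 2006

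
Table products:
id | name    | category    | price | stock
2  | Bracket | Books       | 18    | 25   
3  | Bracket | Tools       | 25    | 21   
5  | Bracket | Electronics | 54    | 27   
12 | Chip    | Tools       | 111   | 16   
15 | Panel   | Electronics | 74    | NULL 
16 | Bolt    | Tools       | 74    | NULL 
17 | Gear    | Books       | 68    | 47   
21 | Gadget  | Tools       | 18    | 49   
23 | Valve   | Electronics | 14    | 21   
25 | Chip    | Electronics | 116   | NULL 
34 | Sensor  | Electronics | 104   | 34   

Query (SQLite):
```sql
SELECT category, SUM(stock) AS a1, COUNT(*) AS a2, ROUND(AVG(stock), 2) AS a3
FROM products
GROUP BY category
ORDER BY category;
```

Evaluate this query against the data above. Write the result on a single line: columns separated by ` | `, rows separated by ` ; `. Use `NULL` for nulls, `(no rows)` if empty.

Books | 72 | 2 | 36 ; Electronics | 82 | 5 | 27.33 ; Tools | 86 | 4 | 28.67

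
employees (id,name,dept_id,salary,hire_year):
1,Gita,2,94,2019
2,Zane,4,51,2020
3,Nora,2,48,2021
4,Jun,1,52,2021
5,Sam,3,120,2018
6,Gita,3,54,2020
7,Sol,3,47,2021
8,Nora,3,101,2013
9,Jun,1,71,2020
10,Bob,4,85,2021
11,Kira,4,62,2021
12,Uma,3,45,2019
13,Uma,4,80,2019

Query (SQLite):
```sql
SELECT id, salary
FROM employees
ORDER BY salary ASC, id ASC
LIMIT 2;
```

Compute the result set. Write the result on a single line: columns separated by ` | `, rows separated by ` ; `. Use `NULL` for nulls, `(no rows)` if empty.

Sort by salary asc, tiebreak id asc: (45, id=12), (47, id=7), (48, id=3), (51, id=2), (52, id=4) …. Take first 2.

12 | 45 ; 7 | 47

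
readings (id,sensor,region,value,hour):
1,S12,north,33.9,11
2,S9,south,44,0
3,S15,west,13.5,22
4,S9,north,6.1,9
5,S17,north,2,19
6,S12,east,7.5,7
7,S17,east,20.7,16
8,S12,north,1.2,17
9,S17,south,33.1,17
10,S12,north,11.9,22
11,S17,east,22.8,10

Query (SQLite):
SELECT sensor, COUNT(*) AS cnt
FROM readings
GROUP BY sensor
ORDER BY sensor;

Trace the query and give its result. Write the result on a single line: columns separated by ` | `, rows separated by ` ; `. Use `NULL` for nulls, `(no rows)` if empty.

Partition readings by sensor; compute COUNT(*) within each group.
  S12: ids {1, 6, 8, 10} → COUNT(*)=4
  S15: ids {3} → COUNT(*)=1
  S17: ids {5, 7, 9, 11} → COUNT(*)=4
  S9: ids {2, 4} → COUNT(*)=2

S12 | 4 ; S15 | 1 ; S17 | 4 ; S9 | 2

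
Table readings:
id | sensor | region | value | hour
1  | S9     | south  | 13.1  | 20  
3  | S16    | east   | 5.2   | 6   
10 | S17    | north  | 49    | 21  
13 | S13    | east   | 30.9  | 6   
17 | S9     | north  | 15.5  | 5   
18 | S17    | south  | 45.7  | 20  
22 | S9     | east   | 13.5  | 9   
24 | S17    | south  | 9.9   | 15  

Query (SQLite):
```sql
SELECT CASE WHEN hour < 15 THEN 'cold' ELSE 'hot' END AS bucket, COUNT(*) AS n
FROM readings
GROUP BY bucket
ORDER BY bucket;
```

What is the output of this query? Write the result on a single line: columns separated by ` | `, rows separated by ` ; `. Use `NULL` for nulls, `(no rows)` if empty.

cold | 4 ; hot | 4

Bucket rows by hour < 15 → 'cold' else 'hot'; count each bucket.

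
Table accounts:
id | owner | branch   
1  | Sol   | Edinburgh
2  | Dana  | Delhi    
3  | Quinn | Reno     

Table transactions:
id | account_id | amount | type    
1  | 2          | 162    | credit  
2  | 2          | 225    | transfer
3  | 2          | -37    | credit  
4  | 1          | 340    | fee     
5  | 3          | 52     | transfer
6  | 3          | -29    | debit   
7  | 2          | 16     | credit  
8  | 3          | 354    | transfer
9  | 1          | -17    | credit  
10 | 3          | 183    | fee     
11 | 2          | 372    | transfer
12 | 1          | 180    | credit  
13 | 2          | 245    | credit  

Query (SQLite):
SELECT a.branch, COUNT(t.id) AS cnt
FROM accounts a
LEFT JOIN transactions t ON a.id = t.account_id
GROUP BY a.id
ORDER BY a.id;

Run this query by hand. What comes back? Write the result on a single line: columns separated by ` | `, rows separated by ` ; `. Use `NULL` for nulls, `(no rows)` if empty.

LEFT JOIN keeps every accounts row; unmatched ones get NULL for transactions columns.
Group by accounts.id and compute COUNT(t.id). COUNT(col) of an all-NULL group is 0.
  1: ids {4, 9, 12} → COUNT(t.id)=3
  2: ids {1, 2, 3, 7, 11, 13} → COUNT(t.id)=6
  3: ids {5, 6, 8, 10} → COUNT(t.id)=4

Edinburgh | 3 ; Delhi | 6 ; Reno | 4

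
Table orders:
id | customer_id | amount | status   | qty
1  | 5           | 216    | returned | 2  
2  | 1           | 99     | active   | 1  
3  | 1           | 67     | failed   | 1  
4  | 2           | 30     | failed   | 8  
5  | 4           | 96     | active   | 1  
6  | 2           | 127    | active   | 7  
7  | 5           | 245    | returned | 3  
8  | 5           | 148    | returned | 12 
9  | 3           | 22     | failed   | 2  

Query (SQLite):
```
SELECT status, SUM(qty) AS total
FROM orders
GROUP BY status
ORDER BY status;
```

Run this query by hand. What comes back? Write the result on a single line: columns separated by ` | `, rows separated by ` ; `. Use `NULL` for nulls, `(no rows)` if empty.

Partition orders by status; compute SUM(qty) within each group.
  active: ids {2, 5, 6} → SUM(qty)=9
  failed: ids {3, 4, 9} → SUM(qty)=11
  returned: ids {1, 7, 8} → SUM(qty)=17

active | 9 ; failed | 11 ; returned | 17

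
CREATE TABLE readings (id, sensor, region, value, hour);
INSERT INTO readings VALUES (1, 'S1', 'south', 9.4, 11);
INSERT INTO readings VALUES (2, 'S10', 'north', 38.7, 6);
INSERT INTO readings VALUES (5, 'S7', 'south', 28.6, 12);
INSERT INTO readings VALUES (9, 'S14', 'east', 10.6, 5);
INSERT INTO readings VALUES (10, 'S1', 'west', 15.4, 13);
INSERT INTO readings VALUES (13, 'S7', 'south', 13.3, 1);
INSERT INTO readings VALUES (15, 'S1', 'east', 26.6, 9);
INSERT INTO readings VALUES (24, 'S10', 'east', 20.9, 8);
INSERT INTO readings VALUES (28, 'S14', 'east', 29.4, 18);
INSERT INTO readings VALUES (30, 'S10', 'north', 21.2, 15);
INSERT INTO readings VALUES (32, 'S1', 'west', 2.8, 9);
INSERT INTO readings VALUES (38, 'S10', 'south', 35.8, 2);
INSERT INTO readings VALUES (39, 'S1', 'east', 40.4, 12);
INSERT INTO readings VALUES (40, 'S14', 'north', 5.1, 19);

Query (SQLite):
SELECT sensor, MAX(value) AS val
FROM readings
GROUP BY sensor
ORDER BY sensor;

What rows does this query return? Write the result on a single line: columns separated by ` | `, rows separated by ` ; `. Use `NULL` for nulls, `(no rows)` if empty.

S1 | 40.4 ; S10 | 38.7 ; S14 | 29.4 ; S7 | 28.6

Partition readings by sensor; compute MAX(value) within each group.
  S1: ids {1, 10, 15, 32, 39} → MAX(value)=40.4
  S10: ids {2, 24, 30, 38} → MAX(value)=38.7
  S14: ids {9, 28, 40} → MAX(value)=29.4
  S7: ids {5, 13} → MAX(value)=28.6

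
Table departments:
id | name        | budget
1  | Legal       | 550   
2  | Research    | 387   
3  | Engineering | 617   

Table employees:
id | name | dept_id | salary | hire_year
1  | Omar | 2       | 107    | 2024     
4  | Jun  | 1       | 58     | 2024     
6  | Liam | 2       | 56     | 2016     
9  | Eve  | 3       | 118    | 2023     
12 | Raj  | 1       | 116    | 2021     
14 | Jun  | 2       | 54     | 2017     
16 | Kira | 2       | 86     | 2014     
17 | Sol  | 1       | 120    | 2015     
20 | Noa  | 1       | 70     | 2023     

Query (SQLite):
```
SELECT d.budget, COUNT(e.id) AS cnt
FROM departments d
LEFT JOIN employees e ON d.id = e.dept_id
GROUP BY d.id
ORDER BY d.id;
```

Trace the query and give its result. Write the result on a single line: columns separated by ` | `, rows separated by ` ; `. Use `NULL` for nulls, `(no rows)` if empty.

550 | 4 ; 387 | 4 ; 617 | 1

LEFT JOIN keeps every departments row; unmatched ones get NULL for employees columns.
Group by departments.id and compute COUNT(e.id). COUNT(col) of an all-NULL group is 0.
  1: ids {4, 12, 17, 20} → COUNT(e.id)=4
  2: ids {1, 6, 14, 16} → COUNT(e.id)=4
  3: ids {9} → COUNT(e.id)=1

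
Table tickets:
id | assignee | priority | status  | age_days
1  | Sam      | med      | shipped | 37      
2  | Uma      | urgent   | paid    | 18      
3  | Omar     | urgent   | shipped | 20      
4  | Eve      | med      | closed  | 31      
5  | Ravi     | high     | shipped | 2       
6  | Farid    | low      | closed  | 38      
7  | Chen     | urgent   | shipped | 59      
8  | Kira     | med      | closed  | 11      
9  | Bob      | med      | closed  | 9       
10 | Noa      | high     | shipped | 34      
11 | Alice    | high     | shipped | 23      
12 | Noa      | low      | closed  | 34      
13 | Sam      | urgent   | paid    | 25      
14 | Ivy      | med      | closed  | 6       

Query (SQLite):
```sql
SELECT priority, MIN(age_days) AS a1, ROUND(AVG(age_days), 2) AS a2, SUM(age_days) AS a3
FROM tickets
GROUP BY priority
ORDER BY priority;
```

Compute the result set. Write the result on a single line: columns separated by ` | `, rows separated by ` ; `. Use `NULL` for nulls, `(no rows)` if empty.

Group tickets by priority.
Per group compute: MIN(age_days), ROUND(AVG(age_days), 2), SUM(age_days).
  high: ids {5, 10, 11} → MIN(age_days)=2, ROUND(AVG(age_days), 2)=19.67, SUM(age_days)=59
  low: ids {6, 12} → MIN(age_days)=34, ROUND(AVG(age_days), 2)=36, SUM(age_days)=72
  med: ids {1, 4, 8, 9, 14} → MIN(age_days)=6, ROUND(AVG(age_days), 2)=18.8, SUM(age_days)=94
  urgent: ids {2, 3, 7, 13} → MIN(age_days)=18, ROUND(AVG(age_days), 2)=30.5, SUM(age_days)=122

high | 2 | 19.67 | 59 ; low | 34 | 36 | 72 ; med | 6 | 18.8 | 94 ; urgent | 18 | 30.5 | 122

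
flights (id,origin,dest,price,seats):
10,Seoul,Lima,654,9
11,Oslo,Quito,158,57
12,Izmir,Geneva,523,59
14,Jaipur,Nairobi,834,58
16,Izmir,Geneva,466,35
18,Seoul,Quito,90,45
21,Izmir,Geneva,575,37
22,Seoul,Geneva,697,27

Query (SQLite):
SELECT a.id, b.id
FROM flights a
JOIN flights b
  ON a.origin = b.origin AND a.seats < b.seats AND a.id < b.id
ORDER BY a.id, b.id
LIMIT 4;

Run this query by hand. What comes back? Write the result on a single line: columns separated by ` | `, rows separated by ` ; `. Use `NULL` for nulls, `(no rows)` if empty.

10 | 18 ; 10 | 22 ; 16 | 21

Pairs (a,b) with same origin, a.seats < b.seats, a.id < b.id.
origin groups: Izmir:{12,16,21} Jaipur:{14} Oslo:{11} Seoul:{10,18,22}
Ordered by (a.id, b.id); first 4.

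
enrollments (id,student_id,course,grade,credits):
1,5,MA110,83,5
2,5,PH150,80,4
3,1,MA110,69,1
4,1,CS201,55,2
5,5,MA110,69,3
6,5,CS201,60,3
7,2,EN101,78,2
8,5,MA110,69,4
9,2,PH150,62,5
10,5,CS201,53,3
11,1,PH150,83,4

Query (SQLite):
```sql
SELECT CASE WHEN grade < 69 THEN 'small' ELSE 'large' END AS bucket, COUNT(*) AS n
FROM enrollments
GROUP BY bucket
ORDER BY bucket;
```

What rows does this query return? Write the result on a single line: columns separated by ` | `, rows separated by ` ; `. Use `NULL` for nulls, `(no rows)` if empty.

Bucket rows by grade < 69 → 'small' else 'large'; count each bucket.

large | 7 ; small | 4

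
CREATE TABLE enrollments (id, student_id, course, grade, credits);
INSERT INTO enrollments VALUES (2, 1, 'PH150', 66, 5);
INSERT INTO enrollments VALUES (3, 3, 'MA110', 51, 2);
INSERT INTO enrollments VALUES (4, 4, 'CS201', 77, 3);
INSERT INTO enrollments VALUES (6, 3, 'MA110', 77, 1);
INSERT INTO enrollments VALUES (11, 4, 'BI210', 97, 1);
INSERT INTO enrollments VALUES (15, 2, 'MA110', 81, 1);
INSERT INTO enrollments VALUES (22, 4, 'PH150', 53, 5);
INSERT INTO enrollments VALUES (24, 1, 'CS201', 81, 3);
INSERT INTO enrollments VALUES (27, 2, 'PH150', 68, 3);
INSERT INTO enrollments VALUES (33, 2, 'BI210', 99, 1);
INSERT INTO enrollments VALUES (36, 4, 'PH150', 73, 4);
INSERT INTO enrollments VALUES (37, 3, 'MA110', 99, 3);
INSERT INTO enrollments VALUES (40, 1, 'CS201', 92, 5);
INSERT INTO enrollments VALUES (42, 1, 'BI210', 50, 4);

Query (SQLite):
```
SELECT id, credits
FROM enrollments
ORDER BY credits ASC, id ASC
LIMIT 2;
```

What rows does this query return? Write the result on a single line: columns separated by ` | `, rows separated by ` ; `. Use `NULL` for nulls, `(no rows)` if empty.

6 | 1 ; 11 | 1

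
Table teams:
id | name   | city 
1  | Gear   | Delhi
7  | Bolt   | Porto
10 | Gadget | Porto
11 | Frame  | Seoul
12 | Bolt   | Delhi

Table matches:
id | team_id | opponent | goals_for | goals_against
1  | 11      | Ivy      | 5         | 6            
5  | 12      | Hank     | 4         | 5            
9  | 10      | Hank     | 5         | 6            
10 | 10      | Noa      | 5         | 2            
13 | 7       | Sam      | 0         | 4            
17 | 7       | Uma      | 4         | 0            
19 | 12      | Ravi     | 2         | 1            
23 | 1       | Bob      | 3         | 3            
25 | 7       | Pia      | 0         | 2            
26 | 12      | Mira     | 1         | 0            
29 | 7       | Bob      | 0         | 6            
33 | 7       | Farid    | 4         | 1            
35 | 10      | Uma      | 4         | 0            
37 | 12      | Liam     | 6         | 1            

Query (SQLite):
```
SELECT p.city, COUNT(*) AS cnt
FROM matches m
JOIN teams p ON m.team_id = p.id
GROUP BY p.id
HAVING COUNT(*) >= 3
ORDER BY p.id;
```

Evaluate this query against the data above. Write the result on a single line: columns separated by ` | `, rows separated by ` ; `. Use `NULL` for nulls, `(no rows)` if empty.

Porto | 5 ; Porto | 3 ; Delhi | 4

Join each matches row to its teams via team_id.
Group joined rows by teams.id; compute COUNT(*) per group.
HAVING: keep groups with count ≥ 3.
  1: ids {23} → COUNT(*)=1
  7: ids {13, 17, 25, 29, 33} → COUNT(*)=5
  10: ids {9, 10, 35} → COUNT(*)=3
  11: ids {1} → COUNT(*)=1
  12: ids {5, 19, 26, 37} → COUNT(*)=4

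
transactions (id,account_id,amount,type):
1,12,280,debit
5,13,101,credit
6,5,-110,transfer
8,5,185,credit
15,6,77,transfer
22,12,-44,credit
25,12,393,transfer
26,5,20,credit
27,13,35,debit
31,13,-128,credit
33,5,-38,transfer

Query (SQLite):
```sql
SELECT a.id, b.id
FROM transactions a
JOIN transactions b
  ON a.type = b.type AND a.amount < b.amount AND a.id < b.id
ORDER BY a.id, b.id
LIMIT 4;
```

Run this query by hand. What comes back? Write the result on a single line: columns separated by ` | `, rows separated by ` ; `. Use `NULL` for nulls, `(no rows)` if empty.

5 | 8 ; 6 | 15 ; 6 | 25 ; 6 | 33

Pairs (a,b) with same type, a.amount < b.amount, a.id < b.id.
type groups: credit:{5,8,22,26,31} debit:{1,27} transfer:{6,15,25,33}
Ordered by (a.id, b.id); first 4.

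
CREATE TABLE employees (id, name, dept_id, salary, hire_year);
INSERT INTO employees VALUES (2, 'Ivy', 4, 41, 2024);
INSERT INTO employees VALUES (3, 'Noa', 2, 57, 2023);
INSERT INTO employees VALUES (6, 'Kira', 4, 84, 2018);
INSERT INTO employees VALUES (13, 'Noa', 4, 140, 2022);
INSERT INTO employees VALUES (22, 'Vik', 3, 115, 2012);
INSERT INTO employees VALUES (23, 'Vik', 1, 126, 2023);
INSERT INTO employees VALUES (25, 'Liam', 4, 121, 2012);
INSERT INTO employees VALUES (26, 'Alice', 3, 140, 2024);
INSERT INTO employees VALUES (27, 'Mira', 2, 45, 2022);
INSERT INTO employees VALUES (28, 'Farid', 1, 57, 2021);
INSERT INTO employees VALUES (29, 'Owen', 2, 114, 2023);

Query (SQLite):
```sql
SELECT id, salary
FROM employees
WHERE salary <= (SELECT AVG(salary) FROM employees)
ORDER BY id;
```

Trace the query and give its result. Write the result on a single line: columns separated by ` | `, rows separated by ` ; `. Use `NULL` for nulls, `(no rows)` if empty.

Scalar subquery: AVG(salary) over all employees rows = 94.545455 (≈; comparison uses full precision).
Keep rows where salary <= that value.

2 | 41 ; 3 | 57 ; 6 | 84 ; 27 | 45 ; 28 | 57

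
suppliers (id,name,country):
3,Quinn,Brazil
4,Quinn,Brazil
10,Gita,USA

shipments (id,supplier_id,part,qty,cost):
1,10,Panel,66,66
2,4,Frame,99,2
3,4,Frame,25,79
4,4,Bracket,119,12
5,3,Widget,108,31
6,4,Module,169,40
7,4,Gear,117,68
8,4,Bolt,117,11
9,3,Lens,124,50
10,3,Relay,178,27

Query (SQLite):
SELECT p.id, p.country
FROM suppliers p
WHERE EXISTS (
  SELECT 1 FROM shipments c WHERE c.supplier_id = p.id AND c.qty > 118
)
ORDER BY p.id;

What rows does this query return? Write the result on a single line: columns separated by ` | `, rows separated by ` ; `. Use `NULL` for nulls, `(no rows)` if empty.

3 | Brazil ; 4 | Brazil

For each suppliers row, check whether any shipments with matching supplier_id has qty > 118.
Keep rows where that is true.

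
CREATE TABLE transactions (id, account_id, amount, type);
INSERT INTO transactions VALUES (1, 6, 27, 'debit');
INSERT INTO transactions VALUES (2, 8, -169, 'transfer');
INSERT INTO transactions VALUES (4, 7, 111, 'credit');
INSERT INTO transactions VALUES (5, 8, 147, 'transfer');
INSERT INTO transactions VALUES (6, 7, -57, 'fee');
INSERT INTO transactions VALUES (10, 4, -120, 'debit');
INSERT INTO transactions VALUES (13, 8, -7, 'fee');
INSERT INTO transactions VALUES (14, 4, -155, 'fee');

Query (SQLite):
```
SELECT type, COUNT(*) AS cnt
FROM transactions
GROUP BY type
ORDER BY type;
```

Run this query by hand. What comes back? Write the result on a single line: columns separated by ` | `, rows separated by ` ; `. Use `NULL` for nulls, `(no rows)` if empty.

credit | 1 ; debit | 2 ; fee | 3 ; transfer | 2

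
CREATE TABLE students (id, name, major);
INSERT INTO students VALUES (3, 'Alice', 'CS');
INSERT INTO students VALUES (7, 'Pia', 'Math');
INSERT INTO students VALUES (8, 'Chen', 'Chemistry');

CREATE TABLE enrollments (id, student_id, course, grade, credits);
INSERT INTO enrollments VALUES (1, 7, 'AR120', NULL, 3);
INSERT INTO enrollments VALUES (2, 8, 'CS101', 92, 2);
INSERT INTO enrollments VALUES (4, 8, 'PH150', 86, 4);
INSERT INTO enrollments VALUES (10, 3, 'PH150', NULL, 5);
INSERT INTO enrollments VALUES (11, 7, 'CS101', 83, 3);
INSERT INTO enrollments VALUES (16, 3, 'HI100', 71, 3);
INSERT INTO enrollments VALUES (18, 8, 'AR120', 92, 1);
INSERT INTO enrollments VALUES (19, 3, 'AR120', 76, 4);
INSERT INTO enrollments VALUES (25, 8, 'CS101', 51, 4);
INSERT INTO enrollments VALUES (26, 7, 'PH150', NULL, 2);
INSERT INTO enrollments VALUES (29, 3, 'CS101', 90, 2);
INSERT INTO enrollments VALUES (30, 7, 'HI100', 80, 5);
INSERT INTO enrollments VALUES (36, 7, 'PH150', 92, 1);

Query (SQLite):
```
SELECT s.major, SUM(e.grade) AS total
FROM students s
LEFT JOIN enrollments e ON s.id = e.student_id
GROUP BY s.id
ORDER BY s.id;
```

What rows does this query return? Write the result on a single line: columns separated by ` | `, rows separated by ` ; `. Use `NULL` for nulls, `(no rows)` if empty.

CS | 237 ; Math | 255 ; Chemistry | 321

LEFT JOIN keeps every students row; unmatched ones get NULL for enrollments columns.
Group by students.id and compute SUM(e.grade). SUM over an all-NULL group is NULL.
  3: ids {10, 16, 19, 29} → SUM(e.grade)=237
  7: ids {1, 11, 26, 30, 36} → SUM(e.grade)=255
  8: ids {2, 4, 18, 25} → SUM(e.grade)=321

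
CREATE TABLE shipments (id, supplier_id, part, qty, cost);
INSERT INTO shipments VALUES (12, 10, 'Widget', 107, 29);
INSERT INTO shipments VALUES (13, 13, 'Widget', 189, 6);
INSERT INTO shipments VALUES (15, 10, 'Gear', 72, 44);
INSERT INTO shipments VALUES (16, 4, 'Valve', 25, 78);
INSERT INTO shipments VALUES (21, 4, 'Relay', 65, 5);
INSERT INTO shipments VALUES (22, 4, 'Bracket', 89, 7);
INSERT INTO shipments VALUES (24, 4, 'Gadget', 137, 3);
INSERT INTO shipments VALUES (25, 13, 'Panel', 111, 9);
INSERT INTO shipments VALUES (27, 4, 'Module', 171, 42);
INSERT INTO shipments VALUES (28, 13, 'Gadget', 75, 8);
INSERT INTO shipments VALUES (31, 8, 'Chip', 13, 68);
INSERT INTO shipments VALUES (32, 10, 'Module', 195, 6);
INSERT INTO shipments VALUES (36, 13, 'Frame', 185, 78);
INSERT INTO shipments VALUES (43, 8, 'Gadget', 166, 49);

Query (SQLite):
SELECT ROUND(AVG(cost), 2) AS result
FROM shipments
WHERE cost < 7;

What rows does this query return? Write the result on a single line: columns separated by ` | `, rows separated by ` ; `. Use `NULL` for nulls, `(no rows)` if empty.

5

Rows where cost < 7 → cost values: [6, 5, 3, 6].
AVG = 20 / 4 (rounded to 2 dp).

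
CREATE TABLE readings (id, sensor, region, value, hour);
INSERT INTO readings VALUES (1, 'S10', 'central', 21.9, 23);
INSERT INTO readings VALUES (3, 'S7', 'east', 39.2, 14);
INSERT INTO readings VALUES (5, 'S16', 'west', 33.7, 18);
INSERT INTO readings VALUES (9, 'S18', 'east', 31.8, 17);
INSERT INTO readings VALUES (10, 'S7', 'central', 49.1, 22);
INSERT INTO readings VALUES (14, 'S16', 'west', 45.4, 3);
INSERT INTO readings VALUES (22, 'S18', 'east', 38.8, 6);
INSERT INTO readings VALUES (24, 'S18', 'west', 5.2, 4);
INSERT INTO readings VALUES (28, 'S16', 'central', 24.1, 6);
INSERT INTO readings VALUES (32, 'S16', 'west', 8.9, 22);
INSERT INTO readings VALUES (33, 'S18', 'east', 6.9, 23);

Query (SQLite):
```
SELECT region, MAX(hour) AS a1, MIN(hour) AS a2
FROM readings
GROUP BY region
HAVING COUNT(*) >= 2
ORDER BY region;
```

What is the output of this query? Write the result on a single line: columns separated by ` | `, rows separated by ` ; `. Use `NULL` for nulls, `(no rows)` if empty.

Group readings by region.
Per group compute: MAX(hour), MIN(hour).
HAVING: drop groups with fewer than 2 rows.
  central: ids {1, 10, 28} → MAX(hour)=23, MIN(hour)=6
  east: ids {3, 9, 22, 33} → MAX(hour)=23, MIN(hour)=6
  west: ids {5, 14, 24, 32} → MAX(hour)=22, MIN(hour)=3

central | 23 | 6 ; east | 23 | 6 ; west | 22 | 3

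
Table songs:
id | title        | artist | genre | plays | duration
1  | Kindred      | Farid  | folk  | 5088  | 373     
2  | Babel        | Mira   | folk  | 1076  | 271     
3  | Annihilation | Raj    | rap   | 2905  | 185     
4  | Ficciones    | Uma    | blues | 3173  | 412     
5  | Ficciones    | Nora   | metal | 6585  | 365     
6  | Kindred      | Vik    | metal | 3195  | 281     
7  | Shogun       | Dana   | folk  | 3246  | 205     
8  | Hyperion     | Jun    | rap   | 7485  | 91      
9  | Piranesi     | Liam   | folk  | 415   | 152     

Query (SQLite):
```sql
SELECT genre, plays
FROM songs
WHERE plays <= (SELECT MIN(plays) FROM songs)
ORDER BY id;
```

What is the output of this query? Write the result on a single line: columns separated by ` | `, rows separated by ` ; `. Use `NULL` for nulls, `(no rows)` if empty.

folk | 415

Scalar subquery: MIN(plays) over all songs rows = 415.
Keep rows where plays <= that value.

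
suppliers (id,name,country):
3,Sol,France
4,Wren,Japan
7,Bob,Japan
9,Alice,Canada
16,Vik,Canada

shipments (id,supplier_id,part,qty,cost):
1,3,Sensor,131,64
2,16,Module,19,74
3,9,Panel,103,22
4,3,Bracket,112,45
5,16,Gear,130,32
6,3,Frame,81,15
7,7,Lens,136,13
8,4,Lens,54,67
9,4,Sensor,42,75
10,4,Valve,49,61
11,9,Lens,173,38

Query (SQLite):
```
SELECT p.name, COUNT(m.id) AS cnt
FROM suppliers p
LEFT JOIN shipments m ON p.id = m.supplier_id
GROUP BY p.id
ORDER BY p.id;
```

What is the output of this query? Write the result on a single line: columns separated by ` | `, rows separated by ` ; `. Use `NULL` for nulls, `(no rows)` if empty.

Sol | 3 ; Wren | 3 ; Bob | 1 ; Alice | 2 ; Vik | 2

LEFT JOIN keeps every suppliers row; unmatched ones get NULL for shipments columns.
Group by suppliers.id and compute COUNT(m.id). COUNT(col) of an all-NULL group is 0.
  3: ids {1, 4, 6} → COUNT(m.id)=3
  4: ids {8, 9, 10} → COUNT(m.id)=3
  7: ids {7} → COUNT(m.id)=1
  9: ids {3, 11} → COUNT(m.id)=2
  16: ids {2, 5} → COUNT(m.id)=2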